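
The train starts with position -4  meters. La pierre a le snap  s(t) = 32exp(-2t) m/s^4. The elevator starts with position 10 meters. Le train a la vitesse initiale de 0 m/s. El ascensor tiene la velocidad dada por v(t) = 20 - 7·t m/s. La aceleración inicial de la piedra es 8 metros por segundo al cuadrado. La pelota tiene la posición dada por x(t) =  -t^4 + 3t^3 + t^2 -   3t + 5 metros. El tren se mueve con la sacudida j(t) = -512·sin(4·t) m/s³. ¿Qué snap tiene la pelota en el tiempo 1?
Partiendo de la posición x(t) = -t^4 + 3·t^3 + t^2 - 3·t + 5, tomamos 4 derivadas. Derivando la posición, obtenemos la velocidad: v(t) = -4·t^3 + 9·t^2 + 2·t - 3. La derivada de la velocidad da la aceleración: a(t) = -12·t^2 + 18·t + 2. Derivando la aceleración, obtenemos la sacudida: j(t) = 18 - 24·t. Tomando d/dt de j(t), encontramos s(t) = -24. Tenemos el snap s(t) = -24. Sustituyendo t = 1: s(1) = -24.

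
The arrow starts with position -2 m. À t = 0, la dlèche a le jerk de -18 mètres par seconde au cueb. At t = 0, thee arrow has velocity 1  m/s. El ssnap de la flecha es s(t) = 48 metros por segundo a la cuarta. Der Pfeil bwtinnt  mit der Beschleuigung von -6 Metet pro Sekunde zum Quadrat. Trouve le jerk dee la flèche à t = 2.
Nous devons intégrer notre équation du snap s(t) = 48 1 fois. La primitive du snap est le jerk. En utilisant j(0) = -18, nous obtenons j(t) = 48·t - 18. En utilisant j(t) = 48·t - 18 et en substituant t = 2, nous trouvons j = 78.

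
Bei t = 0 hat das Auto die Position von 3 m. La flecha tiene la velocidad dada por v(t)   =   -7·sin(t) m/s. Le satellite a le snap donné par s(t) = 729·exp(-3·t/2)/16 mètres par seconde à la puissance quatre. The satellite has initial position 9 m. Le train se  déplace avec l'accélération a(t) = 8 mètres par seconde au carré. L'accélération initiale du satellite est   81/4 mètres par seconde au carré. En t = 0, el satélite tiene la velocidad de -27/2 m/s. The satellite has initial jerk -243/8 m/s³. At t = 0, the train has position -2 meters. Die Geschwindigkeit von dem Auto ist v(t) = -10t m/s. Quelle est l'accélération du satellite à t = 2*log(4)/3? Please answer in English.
We must find the antiderivative of our snap equation s(t) = 729·exp(-3·t/2)/16 2 times. Integrating snap and using the initial condition j(0) = -243/8, we get j(t) = -243·exp(-3·t/2)/8. The integral of jerk, with a(0) = 81/4, gives acceleration: a(t) = 81·exp(-3·t/2)/4. From the given acceleration equation a(t) = 81·exp(-3·t/2)/4, we substitute t = 2*log(4)/3 to get a = 81/16.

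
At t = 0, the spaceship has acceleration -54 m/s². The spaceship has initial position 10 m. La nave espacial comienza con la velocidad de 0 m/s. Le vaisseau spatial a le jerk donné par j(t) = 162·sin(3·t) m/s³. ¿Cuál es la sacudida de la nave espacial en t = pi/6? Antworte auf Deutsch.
Mit j(t) = 162·sin(3·t) und Einsetzen von t = pi/6, finden wir j = 162.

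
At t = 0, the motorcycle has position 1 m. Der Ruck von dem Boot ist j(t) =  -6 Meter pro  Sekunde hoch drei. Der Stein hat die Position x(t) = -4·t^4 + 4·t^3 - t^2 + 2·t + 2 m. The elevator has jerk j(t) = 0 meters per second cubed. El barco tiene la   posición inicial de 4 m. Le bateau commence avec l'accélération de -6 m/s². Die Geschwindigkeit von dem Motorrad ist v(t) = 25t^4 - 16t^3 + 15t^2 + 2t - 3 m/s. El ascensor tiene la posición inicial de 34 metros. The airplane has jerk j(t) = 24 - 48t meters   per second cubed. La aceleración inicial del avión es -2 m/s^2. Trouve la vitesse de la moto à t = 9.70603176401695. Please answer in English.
Using v(t) = 25·t^4 - 16·t^3 + 15·t^2 + 2·t - 3 and substituting t = 9.70603176401695, we find v = 208673.710541892.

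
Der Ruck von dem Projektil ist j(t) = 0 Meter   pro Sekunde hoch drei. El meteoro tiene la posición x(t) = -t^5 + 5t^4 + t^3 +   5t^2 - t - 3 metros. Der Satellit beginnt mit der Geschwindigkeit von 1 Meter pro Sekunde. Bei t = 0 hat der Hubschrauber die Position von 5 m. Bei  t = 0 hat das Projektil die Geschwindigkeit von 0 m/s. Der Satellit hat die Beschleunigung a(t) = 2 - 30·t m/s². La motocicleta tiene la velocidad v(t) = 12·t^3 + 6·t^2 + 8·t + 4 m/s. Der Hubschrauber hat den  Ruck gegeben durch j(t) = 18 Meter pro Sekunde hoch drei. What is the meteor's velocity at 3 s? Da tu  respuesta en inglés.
To solve this, we need to take 1 derivative of our position equation x(t) = -t^5 + 5·t^4 + t^3 + 5·t^2 - t - 3. Taking d/dt of x(t), we find v(t) = -5·t^4 + 20·t^3 + 3·t^2 + 10·t - 1. From the given velocity equation v(t) = -5·t^4 + 20·t^3 + 3·t^2 + 10·t - 1, we substitute t = 3 to get v = 191.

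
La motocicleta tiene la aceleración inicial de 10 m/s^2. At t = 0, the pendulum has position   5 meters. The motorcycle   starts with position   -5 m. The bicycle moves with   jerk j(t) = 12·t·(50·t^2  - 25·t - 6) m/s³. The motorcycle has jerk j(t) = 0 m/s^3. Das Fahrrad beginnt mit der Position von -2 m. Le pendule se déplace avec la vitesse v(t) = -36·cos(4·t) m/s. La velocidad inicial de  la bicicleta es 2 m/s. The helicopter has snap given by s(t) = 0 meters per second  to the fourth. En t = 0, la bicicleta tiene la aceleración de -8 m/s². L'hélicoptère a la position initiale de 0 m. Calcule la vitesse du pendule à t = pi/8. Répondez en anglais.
From the given velocity equation v(t) = -36·cos(4·t), we substitute t = pi/8 to get v = 0.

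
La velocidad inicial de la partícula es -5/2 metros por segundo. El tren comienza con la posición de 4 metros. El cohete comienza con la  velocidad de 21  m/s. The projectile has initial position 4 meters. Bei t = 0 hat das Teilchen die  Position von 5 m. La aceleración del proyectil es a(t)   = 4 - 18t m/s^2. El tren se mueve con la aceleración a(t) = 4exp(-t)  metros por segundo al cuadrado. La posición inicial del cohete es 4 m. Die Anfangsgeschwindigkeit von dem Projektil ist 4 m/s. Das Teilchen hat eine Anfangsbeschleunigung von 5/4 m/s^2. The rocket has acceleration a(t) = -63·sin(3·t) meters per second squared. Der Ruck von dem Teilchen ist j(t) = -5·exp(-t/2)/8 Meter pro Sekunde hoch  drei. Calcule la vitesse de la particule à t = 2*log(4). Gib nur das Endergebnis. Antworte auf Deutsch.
Die Antwort ist -5/8.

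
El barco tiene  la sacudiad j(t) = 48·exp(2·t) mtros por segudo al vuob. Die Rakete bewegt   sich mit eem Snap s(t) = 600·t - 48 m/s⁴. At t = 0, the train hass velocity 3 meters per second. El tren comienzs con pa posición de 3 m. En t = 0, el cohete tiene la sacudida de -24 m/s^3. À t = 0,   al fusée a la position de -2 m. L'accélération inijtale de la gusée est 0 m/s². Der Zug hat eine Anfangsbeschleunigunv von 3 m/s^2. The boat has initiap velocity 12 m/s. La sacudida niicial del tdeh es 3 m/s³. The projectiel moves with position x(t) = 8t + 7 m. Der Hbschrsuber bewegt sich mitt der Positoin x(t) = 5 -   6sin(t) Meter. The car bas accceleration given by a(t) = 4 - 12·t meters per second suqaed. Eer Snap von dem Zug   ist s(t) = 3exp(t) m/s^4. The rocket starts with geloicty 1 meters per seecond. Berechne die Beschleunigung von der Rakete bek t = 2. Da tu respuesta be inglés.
To solve this, we need to take 2 integrals of our snap equation s(t) = 600·t - 48. The antiderivative of snap, with j(0) = -24, gives jerk: j(t) = 300·t^2 - 48·t - 24. Finding the antiderivative of j(t) and using a(0) = 0: a(t) = 4·t·(25·t^2 - 6·t - 6). Using a(t) = 4·t·(25·t^2 - 6·t - 6) and substituting t = 2, we find a = 656.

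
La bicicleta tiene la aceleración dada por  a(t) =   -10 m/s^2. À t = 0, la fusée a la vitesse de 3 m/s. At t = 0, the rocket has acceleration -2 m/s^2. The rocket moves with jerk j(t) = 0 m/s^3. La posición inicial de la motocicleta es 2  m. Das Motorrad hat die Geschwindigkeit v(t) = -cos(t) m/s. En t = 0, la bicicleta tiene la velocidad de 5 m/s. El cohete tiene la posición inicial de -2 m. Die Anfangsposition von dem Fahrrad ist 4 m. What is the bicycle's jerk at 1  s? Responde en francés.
Nous devons dériver notre équation de l'accélération a(t) = -10 1 fois. En prenant d/dt de a(t), nous trouvons j(t) = 0. En utilisant j(t) = 0 et en substituant t = 1, nous trouvons j = 0.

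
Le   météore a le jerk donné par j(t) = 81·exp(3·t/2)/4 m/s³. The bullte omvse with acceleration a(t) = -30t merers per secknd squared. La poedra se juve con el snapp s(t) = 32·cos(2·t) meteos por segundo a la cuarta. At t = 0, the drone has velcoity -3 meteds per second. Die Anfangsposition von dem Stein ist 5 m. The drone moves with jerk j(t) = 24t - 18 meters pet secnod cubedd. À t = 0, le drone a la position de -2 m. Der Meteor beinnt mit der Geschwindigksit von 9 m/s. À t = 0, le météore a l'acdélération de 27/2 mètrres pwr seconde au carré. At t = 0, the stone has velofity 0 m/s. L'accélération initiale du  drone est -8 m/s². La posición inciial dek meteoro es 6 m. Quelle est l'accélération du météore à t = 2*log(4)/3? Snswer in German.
Um dies zu lösen, müssen wir 1 Stammfunktion unserer Gleichung für den Ruck j(t) = 81·exp(3·t/2)/4 finden. Mit ∫j(t)dt und Anwendung von a(0) = 27/2, finden wir a(t) = 27·exp(3·t/2)/2. Wir haben die Beschleunigung a(t) = 27·exp(3·t/2)/2. Durch Einsetzen von t = 2*log(4)/3: a(2*log(4)/3) = 54.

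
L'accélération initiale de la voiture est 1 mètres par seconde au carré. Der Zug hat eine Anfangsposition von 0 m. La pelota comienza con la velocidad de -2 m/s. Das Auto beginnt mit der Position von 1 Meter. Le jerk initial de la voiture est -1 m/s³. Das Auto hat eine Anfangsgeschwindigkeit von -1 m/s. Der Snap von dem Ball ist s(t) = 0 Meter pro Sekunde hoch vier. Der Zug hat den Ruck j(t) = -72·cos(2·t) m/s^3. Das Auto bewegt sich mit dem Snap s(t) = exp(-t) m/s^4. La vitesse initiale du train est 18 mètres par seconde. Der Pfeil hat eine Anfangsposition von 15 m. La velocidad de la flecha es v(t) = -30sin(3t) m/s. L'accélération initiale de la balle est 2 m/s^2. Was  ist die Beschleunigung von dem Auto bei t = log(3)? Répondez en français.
En partant du snap s(t) = exp(-t), nous prenons 2 primitives. En intégrant le snap et en utilisant la condition initiale j(0) = -1, nous obtenons j(t) = -exp(-t). En intégrant le jerk et en utilisant la condition initiale a(0) = 1, nous obtenons a(t) = exp(-t). Nous avons l'accélération a(t) = exp(-t). En substituant t = log(3): a(log(3)) = 1/3.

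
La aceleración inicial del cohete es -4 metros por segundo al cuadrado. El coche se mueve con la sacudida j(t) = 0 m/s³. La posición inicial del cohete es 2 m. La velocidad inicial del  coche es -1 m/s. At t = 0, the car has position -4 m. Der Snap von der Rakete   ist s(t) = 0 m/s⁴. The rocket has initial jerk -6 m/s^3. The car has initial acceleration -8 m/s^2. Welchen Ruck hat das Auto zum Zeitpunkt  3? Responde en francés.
De l'équation du jerk j(t) = 0, nous substituons t = 3 pour obtenir j = 0.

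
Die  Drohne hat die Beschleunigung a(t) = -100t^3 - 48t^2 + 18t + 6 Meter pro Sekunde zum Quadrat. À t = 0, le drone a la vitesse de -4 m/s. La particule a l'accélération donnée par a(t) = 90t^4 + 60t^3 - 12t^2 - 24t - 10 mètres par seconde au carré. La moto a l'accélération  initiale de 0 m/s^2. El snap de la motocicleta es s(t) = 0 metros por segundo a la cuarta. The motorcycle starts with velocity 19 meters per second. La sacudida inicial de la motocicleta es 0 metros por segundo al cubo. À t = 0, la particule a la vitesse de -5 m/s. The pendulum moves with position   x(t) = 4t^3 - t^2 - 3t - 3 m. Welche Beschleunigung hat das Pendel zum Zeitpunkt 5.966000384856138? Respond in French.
Pour résoudre ceci, nous devons prendre 2 dérivées de notre équation de la position x(t) = 4·t^3 - t^2 - 3·t - 3. En dérivant la position, nous obtenons la vitesse: v(t) = 12·t^2 - 2·t - 3. La dérivée de la vitesse donne l'accélération: a(t) = 24·t - 2. Nous avons l'accélération a(t) = 24·t - 2. En substituant t = 5.966000384856138: a(5.966000384856138) = 141.184009236547.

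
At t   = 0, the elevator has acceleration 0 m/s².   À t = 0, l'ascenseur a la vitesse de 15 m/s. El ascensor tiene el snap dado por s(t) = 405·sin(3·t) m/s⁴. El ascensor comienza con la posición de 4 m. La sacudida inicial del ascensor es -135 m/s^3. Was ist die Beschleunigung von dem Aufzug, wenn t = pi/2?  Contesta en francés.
Nous devons trouver la primitive de notre équation du snap s(t) = 405·sin(3·t) 2 fois. L'intégrale du snap est le jerk. En utilisant j(0) = -135, nous obtenons j(t) = -135·cos(3·t). En prenant ∫j(t)dt et en appliquant a(0) = 0, nous trouvons a(t) = -45·sin(3·t). Nous avons l'accélération a(t) = -45·sin(3·t). En substituant t = pi/2: a(pi/2) = 45.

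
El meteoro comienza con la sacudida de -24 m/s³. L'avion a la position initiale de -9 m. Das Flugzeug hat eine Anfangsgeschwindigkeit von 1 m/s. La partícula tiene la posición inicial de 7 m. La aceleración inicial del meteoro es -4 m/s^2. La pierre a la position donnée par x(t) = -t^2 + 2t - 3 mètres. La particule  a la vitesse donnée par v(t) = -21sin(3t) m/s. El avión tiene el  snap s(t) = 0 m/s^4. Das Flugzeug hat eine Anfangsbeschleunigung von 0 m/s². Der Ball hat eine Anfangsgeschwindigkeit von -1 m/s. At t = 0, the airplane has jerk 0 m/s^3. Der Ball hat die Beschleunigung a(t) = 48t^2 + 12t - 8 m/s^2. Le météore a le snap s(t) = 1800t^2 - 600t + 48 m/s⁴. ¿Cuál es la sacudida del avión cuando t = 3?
Para resolver esto, necesitamos tomar 1 antiderivada de nuestra ecuación del snap s(t) = 0. La integral del snap, con j(0) = 0, da la sacudida: j(t) = 0. Usando j(t) = 0 y sustituyendo t = 3, encontramos j = 0.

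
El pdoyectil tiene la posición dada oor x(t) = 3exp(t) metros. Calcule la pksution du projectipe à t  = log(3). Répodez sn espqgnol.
De la ecuación de la posición x(t) = 3·exp(t), sustituimos t = log(3) para obtener x = 9.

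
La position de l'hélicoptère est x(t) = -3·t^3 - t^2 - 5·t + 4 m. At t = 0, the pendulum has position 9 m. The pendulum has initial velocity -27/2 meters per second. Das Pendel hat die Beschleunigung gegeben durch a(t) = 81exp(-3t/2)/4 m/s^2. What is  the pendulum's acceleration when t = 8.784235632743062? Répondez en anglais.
From the given acceleration equation a(t) = 81·exp(-3·t/2)/4, we substitute t = 8.784235632743062 to get a = 0.0000383713812736225.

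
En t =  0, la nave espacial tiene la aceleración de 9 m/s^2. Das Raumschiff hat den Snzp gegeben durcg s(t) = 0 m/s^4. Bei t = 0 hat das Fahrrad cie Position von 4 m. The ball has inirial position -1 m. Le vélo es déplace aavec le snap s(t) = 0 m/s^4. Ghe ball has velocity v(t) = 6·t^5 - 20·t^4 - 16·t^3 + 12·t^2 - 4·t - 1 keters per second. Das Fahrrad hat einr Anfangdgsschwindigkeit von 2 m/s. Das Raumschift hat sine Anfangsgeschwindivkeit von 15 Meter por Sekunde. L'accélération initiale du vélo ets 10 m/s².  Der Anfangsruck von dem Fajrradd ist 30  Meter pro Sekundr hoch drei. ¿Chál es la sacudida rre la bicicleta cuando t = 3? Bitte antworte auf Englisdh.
We must find the antiderivative of our snap equation s(t) = 0 1 time. Integrating snap and using the initial condition j(0) = 30, we get j(t) = 30. We have jerk j(t) = 30. Substituting t = 3: j(3) = 30.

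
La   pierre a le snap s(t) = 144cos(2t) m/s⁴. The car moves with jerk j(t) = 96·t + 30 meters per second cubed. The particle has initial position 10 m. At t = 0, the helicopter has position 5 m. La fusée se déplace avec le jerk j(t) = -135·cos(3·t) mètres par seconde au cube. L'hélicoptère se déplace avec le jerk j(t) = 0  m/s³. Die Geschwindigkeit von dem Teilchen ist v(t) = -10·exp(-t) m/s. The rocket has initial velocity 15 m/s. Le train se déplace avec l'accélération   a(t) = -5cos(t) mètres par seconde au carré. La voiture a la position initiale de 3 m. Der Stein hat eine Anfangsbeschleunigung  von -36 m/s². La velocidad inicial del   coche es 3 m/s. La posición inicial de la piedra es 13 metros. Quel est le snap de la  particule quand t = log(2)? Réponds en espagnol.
Partiendo de la velocidad v(t) = -10·exp(-t), tomamos 3 derivadas. Derivando la velocidad, obtenemos la aceleración: a(t) = 10·exp(-t). Tomando d/dt de a(t), encontramos j(t) = -10·exp(-t). Tomando d/dt de j(t), encontramos s(t) = 10·exp(-t). Usando s(t) = 10·exp(-t) y sustituyendo t = log(2), encontramos s = 5.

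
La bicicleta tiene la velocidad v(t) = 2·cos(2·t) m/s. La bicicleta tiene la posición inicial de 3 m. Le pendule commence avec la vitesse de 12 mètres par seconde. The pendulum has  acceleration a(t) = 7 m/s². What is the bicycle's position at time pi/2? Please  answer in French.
Nous devons intégrer notre équation de la vitesse v(t) = 2·cos(2·t) 1 fois. En intégrant la vitesse et en utilisant la condition initiale x(0) = 3, nous obtenons x(t) = sin(2·t) + 3. Nous avons la position x(t) = sin(2·t) + 3. En substituant t = pi/2: x(pi/2) = 3.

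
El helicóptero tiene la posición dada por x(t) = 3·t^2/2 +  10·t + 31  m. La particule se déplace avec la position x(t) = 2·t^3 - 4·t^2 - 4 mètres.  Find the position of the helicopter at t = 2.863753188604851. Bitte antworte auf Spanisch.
Usando x(t) = 3·t^2/2 + 10·t + 31 y sustituyendo t = 2.863753188604851, encontramos x = 71.9391553739152.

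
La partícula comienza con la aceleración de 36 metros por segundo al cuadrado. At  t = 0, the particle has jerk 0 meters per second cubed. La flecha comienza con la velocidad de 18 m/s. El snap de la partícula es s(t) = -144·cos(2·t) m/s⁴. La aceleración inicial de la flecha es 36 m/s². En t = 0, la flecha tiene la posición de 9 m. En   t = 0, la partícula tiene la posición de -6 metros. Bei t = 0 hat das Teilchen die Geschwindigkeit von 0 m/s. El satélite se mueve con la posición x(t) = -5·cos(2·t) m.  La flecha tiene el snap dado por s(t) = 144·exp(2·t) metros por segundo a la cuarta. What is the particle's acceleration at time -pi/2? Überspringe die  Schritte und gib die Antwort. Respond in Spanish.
La aceleración en t = -pi/2 es a = -36.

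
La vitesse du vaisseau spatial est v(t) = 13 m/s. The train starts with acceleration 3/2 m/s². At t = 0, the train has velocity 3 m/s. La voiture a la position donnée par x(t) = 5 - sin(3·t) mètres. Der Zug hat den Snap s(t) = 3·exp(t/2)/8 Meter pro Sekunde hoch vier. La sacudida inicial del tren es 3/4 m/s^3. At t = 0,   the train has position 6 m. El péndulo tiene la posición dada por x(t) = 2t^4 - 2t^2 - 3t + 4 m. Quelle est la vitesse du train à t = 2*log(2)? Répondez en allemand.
Um dies zu lösen, müssen wir 3 Integrale unserer Gleichung für den Snap s(t) = 3·exp(t/2)/8 finden. Durch Integration von dem Snap und Verwendung der Anfangsbedingung j(0) = 3/4, erhalten wir j(t) = 3·exp(t/2)/4. Durch Integration von dem Ruck und Verwendung der Anfangsbedingung a(0) = 3/2, erhalten wir a(t) = 3·exp(t/2)/2. Durch Integration von der Beschleunigung und Verwendung der Anfangsbedingung v(0) = 3, erhalten wir v(t) = 3·exp(t/2). Aus der Gleichung für die Geschwindigkeit v(t) = 3·exp(t/2), setzen wir t = 2*log(2) ein und erhalten v = 6.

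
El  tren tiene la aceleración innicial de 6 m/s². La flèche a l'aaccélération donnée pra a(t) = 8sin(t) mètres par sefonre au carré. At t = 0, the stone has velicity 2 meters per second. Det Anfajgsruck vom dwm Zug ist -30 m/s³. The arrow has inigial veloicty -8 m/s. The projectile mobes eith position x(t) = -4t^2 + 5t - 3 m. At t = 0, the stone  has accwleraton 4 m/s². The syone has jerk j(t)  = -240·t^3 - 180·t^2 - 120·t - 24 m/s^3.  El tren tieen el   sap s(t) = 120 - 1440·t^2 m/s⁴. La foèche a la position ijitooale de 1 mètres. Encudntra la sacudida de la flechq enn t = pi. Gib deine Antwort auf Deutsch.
Um dies zu lösen, müssen wir 1 Ableitung unserer Gleichung für die Beschleunigung a(t) = 8·sin(t) nehmen. Die Ableitung von der Beschleunigung ergibt den Ruck: j(t) = 8·cos(t). Mit j(t) = 8·cos(t) und Einsetzen von t = pi, finden wir j = -8.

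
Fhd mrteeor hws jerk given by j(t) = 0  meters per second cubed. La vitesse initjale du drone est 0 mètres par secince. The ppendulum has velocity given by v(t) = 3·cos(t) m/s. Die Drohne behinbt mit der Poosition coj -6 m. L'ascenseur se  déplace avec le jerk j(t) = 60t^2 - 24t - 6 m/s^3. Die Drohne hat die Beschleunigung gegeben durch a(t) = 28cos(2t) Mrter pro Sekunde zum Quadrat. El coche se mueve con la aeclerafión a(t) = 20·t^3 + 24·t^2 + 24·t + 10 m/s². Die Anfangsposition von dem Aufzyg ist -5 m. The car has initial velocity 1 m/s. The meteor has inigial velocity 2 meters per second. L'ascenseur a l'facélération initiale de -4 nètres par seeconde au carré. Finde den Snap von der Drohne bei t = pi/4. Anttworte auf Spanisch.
Partiendo de la aceleración a(t) = 28·cos(2·t), tomamos 2 derivadas. Tomando d/dt de a(t), encontramos j(t) = -56·sin(2·t). La derivada de la sacudida da el snap: s(t) = -112·cos(2·t). De la ecuación del snap s(t) = -112·cos(2·t), sustituimos t = pi/4 para obtener s = 0.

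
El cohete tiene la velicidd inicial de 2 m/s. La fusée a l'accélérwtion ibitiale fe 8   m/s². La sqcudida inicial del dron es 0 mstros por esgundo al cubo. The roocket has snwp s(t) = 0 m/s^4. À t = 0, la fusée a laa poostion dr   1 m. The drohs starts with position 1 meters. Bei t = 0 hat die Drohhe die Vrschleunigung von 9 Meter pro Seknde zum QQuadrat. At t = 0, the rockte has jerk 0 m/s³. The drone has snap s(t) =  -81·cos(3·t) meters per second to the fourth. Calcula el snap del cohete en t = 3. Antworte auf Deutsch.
Wir haben den Snap s(t) = 0. Durch Einsetzen von t = 3: s(3) = 0.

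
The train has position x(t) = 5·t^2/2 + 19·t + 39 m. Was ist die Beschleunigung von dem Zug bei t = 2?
Um dies zu lösen, müssen wir 2 Ableitungen unserer Gleichung für die Position x(t) = 5·t^2/2 + 19·t + 39 nehmen. Durch Ableiten von der Position erhalten wir die Geschwindigkeit: v(t) = 5·t + 19. Mit d/dt von v(t) finden wir a(t) = 5. Wir haben die Beschleunigung a(t) = 5. Durch Einsetzen von t = 2: a(2) = 5.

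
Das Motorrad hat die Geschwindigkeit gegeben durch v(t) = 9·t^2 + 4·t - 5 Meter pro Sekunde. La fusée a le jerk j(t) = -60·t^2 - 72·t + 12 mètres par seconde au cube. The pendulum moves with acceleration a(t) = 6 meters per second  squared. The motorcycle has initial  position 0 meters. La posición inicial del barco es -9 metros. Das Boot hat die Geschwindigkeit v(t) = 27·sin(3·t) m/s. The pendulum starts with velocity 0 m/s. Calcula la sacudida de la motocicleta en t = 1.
Debemos derivar nuestra ecuación de la velocidad v(t) = 9·t^2 + 4·t - 5 2 veces. Tomando d/dt de v(t), encontramos a(t) = 18·t + 4. Derivando la aceleración, obtenemos la sacudida: j(t) = 18. De la ecuación de la sacudida j(t) = 18, sustituimos t = 1 para obtener j = 18.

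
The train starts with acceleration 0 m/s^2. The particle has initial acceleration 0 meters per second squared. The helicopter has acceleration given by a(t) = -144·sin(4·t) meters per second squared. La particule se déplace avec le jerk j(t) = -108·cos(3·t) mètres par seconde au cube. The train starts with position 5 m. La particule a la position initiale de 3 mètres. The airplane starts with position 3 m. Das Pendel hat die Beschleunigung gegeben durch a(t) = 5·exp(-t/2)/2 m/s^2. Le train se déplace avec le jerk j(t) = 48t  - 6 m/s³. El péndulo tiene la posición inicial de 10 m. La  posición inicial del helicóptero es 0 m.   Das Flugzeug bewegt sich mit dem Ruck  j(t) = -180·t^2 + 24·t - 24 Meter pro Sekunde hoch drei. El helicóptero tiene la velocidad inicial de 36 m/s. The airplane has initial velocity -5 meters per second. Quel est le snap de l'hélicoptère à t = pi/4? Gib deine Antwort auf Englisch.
Starting from acceleration a(t) = -144·sin(4·t), we take 2 derivatives. Taking d/dt of a(t), we find j(t) = -576·cos(4·t). Differentiating jerk, we get snap: s(t) = 2304·sin(4·t). From the given snap equation s(t) = 2304·sin(4·t), we substitute t = pi/4 to get s = 0.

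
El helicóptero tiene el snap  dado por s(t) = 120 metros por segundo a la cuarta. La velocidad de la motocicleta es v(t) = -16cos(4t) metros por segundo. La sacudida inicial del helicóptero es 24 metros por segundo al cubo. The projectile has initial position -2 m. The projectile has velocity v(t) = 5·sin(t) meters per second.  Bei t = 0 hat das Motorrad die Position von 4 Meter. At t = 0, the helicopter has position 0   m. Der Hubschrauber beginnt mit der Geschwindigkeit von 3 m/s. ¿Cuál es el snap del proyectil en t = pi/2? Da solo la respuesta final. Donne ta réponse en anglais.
s(pi/2) = 0.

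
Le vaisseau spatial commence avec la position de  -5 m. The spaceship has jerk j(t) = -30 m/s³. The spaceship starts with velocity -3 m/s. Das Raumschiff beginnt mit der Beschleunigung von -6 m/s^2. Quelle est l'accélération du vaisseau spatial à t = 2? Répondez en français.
Nous devons trouver l'intégrale de notre équation du jerk j(t) = -30 1 fois. En intégrant le jerk et en utilisant la condition initiale a(0) = -6, nous obtenons a(t) = -30·t - 6. De l'équation de l'accélération a(t) = -30·t - 6, nous substituons t = 2 pour obtenir a = -66.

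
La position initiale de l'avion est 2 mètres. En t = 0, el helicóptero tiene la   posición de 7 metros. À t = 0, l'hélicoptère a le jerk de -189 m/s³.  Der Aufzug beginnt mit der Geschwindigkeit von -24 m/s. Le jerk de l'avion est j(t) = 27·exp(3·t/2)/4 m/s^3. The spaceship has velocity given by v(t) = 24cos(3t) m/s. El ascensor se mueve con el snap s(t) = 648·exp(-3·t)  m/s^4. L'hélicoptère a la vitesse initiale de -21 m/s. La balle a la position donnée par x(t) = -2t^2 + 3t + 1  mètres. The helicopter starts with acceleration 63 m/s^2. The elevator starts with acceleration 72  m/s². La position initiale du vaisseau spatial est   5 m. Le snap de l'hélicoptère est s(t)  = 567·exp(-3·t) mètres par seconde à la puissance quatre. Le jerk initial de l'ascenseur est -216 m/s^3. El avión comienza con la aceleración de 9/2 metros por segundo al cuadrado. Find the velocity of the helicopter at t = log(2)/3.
To find the answer, we compute 3 integrals of s(t) = 567·exp(-3·t). Integrating snap and using the initial condition j(0) = -189, we get j(t) = -189·exp(-3·t). Taking ∫j(t)dt and applying a(0) = 63, we find a(t) = 63·exp(-3·t). Finding the antiderivative of a(t) and using v(0) = -21: v(t) = -21·exp(-3·t). Using v(t) = -21·exp(-3·t) and substituting t = log(2)/3, we find v = -21/2.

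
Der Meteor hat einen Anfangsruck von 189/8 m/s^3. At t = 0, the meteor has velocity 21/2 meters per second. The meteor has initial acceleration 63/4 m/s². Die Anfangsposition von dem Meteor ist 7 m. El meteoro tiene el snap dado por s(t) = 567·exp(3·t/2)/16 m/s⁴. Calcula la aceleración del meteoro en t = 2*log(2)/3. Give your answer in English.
Starting from snap s(t) = 567·exp(3·t/2)/16, we take 2 antiderivatives. Integrating snap and using the initial condition j(0) = 189/8, we get j(t) = 189·exp(3·t/2)/8. Taking ∫j(t)dt and applying a(0) = 63/4, we find a(t) = 63·exp(3·t/2)/4. We have acceleration a(t) = 63·exp(3·t/2)/4. Substituting t = 2*log(2)/3: a(2*log(2)/3) = 63/2.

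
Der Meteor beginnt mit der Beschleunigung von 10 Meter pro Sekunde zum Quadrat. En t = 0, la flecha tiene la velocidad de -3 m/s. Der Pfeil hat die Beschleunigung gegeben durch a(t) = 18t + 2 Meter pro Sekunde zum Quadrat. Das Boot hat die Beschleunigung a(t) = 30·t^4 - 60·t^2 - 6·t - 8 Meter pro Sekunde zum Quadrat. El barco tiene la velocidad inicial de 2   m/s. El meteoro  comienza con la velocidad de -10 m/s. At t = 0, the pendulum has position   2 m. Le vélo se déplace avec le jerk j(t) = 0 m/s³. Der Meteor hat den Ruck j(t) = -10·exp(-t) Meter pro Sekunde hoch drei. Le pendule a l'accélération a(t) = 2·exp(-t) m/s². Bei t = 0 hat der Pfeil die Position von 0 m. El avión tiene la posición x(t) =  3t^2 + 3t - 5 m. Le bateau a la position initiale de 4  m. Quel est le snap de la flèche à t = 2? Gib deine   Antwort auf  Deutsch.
Wir müssen unsere Gleichung für die Beschleunigung a(t) = 18·t + 2 2-mal ableiten. Durch Ableiten von der Beschleunigung erhalten wir den Ruck: j(t) = 18. Durch Ableiten von dem Ruck erhalten wir den Snap: s(t) = 0. Wir haben den Snap s(t) = 0. Durch Einsetzen von t = 2: s(2) = 0.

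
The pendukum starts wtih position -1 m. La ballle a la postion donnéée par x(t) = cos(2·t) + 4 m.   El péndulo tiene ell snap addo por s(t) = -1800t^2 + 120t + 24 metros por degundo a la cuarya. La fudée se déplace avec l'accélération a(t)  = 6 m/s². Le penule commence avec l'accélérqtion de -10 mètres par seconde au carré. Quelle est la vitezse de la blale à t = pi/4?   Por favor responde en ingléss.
We must differentiate our position equation x(t) = cos(2·t) + 4 1 time. The derivative of position gives velocity: v(t) = -2·sin(2·t). From the given velocity equation v(t) = -2·sin(2·t), we substitute t = pi/4 to get v = -2.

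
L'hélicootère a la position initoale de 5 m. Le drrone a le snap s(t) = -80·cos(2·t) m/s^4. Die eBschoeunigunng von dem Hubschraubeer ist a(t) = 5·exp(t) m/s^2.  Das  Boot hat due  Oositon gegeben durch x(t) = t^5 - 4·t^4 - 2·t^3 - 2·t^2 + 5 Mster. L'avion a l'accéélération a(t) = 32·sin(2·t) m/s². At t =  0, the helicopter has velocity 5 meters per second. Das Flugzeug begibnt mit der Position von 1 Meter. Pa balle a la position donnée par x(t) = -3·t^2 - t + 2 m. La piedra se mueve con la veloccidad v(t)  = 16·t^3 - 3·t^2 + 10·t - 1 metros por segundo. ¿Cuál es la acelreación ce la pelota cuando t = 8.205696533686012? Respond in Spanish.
Debemos derivar nuestra ecuación de la posición x(t) = -3·t^2 - t + 2 2 veces. Tomando d/dt de x(t), encontramos v(t) = -6·t - 1. Derivando la velocidad, obtenemos la aceleración: a(t) = -6. De la ecuación de la aceleración a(t) = -6, sustituimos t = 8.205696533686012 para obtener a = -6.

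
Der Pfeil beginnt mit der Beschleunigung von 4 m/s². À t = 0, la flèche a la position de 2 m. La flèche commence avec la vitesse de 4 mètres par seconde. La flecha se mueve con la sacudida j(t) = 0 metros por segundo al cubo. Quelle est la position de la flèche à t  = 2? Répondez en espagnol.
Necesitamos integrar nuestra ecuación de la sacudida j(t) = 0 3 veces. La integral de la sacudida, con a(0) = 4, da la aceleración: a(t) = 4. Tomando ∫a(t)dt y aplicando v(0) = 4, encontramos v(t) = 4·t + 4. La integral de la velocidad es la posición. Usando x(0) = 2, obtenemos x(t) = 2·t^2 + 4·t + 2. Usando x(t) = 2·t^2 + 4·t + 2 y sustituyendo t = 2, encontramos x = 18.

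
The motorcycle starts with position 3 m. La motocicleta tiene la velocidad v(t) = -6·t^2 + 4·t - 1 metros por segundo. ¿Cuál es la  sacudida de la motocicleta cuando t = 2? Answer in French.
Nous devons dériver notre équation de la vitesse v(t) = -6·t^2 + 4·t - 1 2 fois. En prenant d/dt de v(t), nous trouvons a(t) = 4 - 12·t. En prenant d/dt de a(t), nous trouvons j(t) = -12. Nous avons le jerk j(t) = -12. En substituant t = 2: j(2) = -12.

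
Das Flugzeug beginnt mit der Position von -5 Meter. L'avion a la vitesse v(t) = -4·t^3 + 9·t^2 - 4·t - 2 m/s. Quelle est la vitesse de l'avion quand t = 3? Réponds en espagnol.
De la ecuación de la velocidad v(t) = -4·t^3 + 9·t^2 - 4·t - 2, sustituimos t = 3 para obtener v = -41.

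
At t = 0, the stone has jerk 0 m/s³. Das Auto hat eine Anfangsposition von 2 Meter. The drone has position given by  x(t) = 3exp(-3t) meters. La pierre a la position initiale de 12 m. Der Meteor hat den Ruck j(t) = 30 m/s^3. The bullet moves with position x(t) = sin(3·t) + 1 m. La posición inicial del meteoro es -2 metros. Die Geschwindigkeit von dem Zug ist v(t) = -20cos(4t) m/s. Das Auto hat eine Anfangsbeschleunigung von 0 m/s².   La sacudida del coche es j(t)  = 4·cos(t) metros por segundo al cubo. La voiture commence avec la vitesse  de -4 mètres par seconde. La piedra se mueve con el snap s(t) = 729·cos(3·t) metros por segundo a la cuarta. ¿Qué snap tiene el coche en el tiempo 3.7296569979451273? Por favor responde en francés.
Nous devons dériver notre équation du jerk j(t) = 4·cos(t) 1 fois. En prenant d/dt de j(t), nous trouvons s(t) = -4·sin(t). En utilisant s(t) = -4·sin(t) et en substituant t = 3.7296569979451273, nous trouvons s = 2.21900626650093.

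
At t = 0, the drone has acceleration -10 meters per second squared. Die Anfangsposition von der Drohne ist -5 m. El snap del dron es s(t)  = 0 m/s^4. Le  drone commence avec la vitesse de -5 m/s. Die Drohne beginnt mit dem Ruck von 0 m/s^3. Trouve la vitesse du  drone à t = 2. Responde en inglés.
To find the answer, we compute 3 antiderivatives of s(t) = 0. Taking ∫s(t)dt and applying j(0) = 0, we find j(t) = 0. The integral of jerk, with a(0) = -10, gives acceleration: a(t) = -10. The antiderivative of acceleration, with v(0) = -5, gives velocity: v(t) = -10·t - 5. We have velocity v(t) = -10·t - 5. Substituting t = 2: v(2) = -25.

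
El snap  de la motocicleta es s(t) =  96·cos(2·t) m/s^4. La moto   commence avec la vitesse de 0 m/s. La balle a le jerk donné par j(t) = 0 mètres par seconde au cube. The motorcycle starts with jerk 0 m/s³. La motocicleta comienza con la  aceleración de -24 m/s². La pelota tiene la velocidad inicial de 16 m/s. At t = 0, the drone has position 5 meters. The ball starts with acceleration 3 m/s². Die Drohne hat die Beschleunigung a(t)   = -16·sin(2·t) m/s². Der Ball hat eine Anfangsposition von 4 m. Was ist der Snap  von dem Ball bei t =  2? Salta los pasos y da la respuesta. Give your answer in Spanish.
En t = 2, s = 0.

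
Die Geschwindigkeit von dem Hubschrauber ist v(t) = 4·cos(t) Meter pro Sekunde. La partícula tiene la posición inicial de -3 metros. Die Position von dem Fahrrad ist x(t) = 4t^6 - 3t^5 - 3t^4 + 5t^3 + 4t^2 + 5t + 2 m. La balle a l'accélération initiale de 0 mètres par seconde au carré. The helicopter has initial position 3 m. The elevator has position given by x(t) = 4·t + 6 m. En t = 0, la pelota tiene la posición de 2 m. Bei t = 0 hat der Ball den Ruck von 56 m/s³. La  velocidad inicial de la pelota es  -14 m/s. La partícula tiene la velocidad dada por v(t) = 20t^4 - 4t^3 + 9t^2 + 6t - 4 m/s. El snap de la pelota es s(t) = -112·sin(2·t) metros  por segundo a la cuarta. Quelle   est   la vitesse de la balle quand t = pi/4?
En partant du snap s(t) = -112·sin(2·t), nous prenons 3 intégrales. L'intégrale du snap est le jerk. En utilisant j(0) = 56, nous obtenons j(t) = 56·cos(2·t). En prenant ∫j(t)dt et en appliquant a(0) = 0, nous trouvons a(t) = 28·sin(2·t). La primitive de l'accélération est la vitesse. En utilisant v(0) = -14, nous obtenons v(t) = -14·cos(2·t). De l'équation de la vitesse v(t) = -14·cos(2·t), nous substituons t = pi/4 pour obtenir v = 0.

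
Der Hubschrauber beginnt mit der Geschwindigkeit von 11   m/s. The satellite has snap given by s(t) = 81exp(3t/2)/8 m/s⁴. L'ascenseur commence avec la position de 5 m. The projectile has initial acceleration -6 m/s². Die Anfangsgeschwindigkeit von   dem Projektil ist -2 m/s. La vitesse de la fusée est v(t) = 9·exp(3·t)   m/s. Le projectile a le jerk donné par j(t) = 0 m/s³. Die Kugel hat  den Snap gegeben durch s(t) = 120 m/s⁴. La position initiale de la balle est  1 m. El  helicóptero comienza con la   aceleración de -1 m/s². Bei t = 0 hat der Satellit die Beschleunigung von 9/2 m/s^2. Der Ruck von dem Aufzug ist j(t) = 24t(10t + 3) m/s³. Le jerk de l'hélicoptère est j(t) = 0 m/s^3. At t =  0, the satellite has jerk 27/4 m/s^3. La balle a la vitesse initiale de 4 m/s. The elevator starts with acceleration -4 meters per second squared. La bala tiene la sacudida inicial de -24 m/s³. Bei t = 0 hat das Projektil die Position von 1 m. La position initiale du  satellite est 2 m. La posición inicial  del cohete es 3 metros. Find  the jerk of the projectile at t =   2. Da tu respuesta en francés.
De l'équation du jerk j(t) = 0, nous substituons t = 2 pour obtenir j = 0.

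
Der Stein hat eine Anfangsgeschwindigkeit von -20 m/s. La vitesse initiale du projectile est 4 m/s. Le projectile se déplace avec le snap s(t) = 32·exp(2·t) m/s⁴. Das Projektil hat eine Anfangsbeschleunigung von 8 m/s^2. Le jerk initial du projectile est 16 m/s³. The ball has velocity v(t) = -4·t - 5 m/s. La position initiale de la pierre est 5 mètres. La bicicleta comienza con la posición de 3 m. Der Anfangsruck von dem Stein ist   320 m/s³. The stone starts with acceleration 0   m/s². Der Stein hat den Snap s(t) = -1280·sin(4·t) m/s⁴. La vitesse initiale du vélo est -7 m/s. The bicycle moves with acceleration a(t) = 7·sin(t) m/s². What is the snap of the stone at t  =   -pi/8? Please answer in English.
Using s(t) = -1280·sin(4·t) and substituting t = -pi/8, we find s = 1280.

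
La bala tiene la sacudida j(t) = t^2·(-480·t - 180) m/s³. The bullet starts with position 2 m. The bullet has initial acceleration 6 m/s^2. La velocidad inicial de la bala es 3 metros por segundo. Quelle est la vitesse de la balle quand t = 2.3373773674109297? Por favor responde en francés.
Nous devons trouver l'intégrale de notre équation du jerk j(t) = t^2·(-480·t - 180) 2 fois. L'intégrale du jerk, avec a(0) = 6, donne l'accélération: a(t) = -120·t^4 - 60·t^3 + 6. L'intégrale de l'accélération, avec v(0) = 3, donne la vitesse: v(t) = -24·t^5 - 15·t^4 + 6·t + 3. De l'équation de la vitesse v(t) = -24·t^5 - 15·t^4 + 6·t + 3, nous substituons t = 2.3373773674109297 pour obtenir v = -2105.08118583843.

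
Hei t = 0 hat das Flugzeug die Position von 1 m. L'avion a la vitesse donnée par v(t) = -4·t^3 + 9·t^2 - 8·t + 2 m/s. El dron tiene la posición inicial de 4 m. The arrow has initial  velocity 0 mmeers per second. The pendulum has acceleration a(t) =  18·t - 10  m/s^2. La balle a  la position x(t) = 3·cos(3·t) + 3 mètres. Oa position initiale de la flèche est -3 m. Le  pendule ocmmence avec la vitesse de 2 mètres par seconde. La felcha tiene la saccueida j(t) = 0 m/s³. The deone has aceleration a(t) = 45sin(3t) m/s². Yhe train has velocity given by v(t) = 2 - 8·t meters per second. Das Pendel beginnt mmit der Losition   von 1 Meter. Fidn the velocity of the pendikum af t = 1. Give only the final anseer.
v(1) = 1.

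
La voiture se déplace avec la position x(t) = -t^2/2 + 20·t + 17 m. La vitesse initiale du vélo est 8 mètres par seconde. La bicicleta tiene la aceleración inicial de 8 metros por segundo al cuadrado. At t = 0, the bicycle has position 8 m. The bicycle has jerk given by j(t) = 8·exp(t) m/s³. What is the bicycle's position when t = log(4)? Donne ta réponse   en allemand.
Wir müssen unsere Gleichung für den Ruck j(t) = 8·exp(t) 3-mal integrieren. Mit ∫j(t)dt und Anwendung von a(0) = 8, finden wir a(t) = 8·exp(t). Durch Integration von der Beschleunigung und Verwendung der Anfangsbedingung v(0) = 8, erhalten wir v(t) = 8·exp(t). Mit ∫v(t)dt und Anwendung von x(0) = 8, finden wir x(t) = 8·exp(t). Mit x(t) = 8·exp(t) und Einsetzen von t = log(4), finden wir x = 32.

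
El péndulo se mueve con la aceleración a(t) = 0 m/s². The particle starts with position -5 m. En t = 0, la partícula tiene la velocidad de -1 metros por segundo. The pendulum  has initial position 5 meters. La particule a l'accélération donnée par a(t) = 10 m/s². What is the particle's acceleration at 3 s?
From the given acceleration equation a(t) = 10, we substitute t = 3 to get a = 10.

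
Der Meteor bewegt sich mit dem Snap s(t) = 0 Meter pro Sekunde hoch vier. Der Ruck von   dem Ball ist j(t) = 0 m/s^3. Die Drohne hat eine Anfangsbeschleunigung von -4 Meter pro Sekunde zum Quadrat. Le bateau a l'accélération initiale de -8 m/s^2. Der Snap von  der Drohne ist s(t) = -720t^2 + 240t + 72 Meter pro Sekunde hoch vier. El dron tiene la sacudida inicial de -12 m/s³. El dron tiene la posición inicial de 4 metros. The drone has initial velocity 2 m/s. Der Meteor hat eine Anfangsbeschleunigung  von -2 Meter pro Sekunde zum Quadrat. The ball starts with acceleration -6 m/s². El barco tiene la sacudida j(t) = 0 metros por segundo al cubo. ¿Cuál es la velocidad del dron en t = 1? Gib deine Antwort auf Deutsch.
Um dies zu lösen, müssen wir 3 Integrale unserer Gleichung für den Snap s(t) = -720·t^2 + 240·t + 72 finden. Die Stammfunktion von dem Snap, mit j(0) = -12, ergibt den Ruck: j(t) = -240·t^3 + 120·t^2 + 72·t - 12. Durch Integration von dem Ruck und Verwendung der Anfangsbedingung a(0) = -4, erhalten wir a(t) = -60·t^4 + 40·t^3 + 36·t^2 - 12·t - 4. Mit ∫a(t)dt und Anwendung von v(0) = 2, finden wir v(t) = -12·t^5 + 10·t^4 + 12·t^3 - 6·t^2 - 4·t + 2. Wir haben die Geschwindigkeit v(t) = -12·t^5 + 10·t^4 + 12·t^3 - 6·t^2 - 4·t + 2. Durch Einsetzen von t = 1: v(1) = 2.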